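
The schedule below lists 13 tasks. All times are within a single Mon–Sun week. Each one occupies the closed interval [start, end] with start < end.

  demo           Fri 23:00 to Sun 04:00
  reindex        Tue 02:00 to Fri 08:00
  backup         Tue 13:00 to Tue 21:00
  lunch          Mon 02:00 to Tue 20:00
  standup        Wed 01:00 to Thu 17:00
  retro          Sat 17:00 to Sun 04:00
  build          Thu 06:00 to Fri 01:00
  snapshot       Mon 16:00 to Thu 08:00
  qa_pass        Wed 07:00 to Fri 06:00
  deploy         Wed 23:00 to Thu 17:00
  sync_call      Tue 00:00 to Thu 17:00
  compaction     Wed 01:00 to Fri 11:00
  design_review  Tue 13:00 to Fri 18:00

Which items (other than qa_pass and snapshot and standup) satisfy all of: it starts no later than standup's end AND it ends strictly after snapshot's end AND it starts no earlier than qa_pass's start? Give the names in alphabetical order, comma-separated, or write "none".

Conditions: its start is no later than standup's end (X.start <= Thu 17:00) AND its end is strictly after snapshot's end (X.end > Thu 08:00) AND its start is no earlier than qa_pass's start (X.start >= Wed 07:00).
backup: start Tue 13:00 <= Thu 17:00? ✓; end Tue 21:00 > Thu 08:00? ✗; start Tue 13:00 >= Wed 07:00? ✗ → no.
build: start Thu 06:00 <= Thu 17:00? ✓; end Fri 01:00 > Thu 08:00? ✓; start Thu 06:00 >= Wed 07:00? ✓ → yes.
compaction: start Wed 01:00 <= Thu 17:00? ✓; end Fri 11:00 > Thu 08:00? ✓; start Wed 01:00 >= Wed 07:00? ✗ → no.
demo: start Fri 23:00 <= Thu 17:00? ✗; end Sun 04:00 > Thu 08:00? ✓; start Fri 23:00 >= Wed 07:00? ✓ → no.
deploy: start Wed 23:00 <= Thu 17:00? ✓; end Thu 17:00 > Thu 08:00? ✓; start Wed 23:00 >= Wed 07:00? ✓ → yes.
design_review: start Tue 13:00 <= Thu 17:00? ✓; end Fri 18:00 > Thu 08:00? ✓; start Tue 13:00 >= Wed 07:00? ✗ → no.
lunch: start Mon 02:00 <= Thu 17:00? ✓; end Tue 20:00 > Thu 08:00? ✗; start Mon 02:00 >= Wed 07:00? ✗ → no.
reindex: start Tue 02:00 <= Thu 17:00? ✓; end Fri 08:00 > Thu 08:00? ✓; start Tue 02:00 >= Wed 07:00? ✗ → no.
retro: start Sat 17:00 <= Thu 17:00? ✗; end Sun 04:00 > Thu 08:00? ✓; start Sat 17:00 >= Wed 07:00? ✓ → no.
sync_call: start Tue 00:00 <= Thu 17:00? ✓; end Thu 17:00 > Thu 08:00? ✓; start Tue 00:00 >= Wed 07:00? ✗ → no.
Result: build, deploy.

build, deploy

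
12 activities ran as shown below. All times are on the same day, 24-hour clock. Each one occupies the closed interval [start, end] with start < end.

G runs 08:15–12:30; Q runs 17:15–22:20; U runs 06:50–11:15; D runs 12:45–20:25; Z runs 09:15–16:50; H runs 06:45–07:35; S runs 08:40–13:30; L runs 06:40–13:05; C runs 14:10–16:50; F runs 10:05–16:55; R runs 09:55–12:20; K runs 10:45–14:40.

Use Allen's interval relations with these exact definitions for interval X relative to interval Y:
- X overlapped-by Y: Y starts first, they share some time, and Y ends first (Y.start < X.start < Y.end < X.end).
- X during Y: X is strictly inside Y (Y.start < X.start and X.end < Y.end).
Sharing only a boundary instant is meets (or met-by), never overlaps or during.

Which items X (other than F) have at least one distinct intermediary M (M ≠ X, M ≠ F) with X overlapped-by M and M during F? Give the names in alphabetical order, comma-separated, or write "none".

Target F = [10:05, 16:55].
Intermediaries M with M during F: C, K.
Via C — items with X overlapped-by C: none.
Via K — items with X overlapped-by K: C, D.
Union: C, D.

C, D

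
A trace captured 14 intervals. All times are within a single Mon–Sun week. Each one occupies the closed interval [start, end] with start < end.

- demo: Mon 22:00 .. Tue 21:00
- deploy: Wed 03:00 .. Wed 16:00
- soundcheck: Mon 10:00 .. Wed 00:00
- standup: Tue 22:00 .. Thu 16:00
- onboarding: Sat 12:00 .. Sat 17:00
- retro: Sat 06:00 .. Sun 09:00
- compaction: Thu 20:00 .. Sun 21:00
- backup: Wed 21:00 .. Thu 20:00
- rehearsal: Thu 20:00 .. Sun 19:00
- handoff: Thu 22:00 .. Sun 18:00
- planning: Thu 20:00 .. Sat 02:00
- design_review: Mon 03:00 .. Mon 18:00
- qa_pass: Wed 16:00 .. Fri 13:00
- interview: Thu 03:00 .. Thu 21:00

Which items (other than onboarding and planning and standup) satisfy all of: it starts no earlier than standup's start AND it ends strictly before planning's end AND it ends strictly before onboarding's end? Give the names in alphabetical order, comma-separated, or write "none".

Conditions: its start is no earlier than standup's start (X.start >= Tue 22:00) AND its end is strictly before planning's end (X.end < Sat 02:00) AND its end is strictly before onboarding's end (X.end < Sat 17:00).
backup: start Wed 21:00 >= Tue 22:00? ✓; end Thu 20:00 < Sat 02:00? ✓; end Thu 20:00 < Sat 17:00? ✓ → yes.
compaction: start Thu 20:00 >= Tue 22:00? ✓; end Sun 21:00 < Sat 02:00? ✗; end Sun 21:00 < Sat 17:00? ✗ → no.
demo: start Mon 22:00 >= Tue 22:00? ✗; end Tue 21:00 < Sat 02:00? ✓; end Tue 21:00 < Sat 17:00? ✓ → no.
deploy: start Wed 03:00 >= Tue 22:00? ✓; end Wed 16:00 < Sat 02:00? ✓; end Wed 16:00 < Sat 17:00? ✓ → yes.
design_review: start Mon 03:00 >= Tue 22:00? ✗; end Mon 18:00 < Sat 02:00? ✓; end Mon 18:00 < Sat 17:00? ✓ → no.
handoff: start Thu 22:00 >= Tue 22:00? ✓; end Sun 18:00 < Sat 02:00? ✗; end Sun 18:00 < Sat 17:00? ✗ → no.
interview: start Thu 03:00 >= Tue 22:00? ✓; end Thu 21:00 < Sat 02:00? ✓; end Thu 21:00 < Sat 17:00? ✓ → yes.
qa_pass: start Wed 16:00 >= Tue 22:00? ✓; end Fri 13:00 < Sat 02:00? ✓; end Fri 13:00 < Sat 17:00? ✓ → yes.
rehearsal: start Thu 20:00 >= Tue 22:00? ✓; end Sun 19:00 < Sat 02:00? ✗; end Sun 19:00 < Sat 17:00? ✗ → no.
retro: start Sat 06:00 >= Tue 22:00? ✓; end Sun 09:00 < Sat 02:00? ✗; end Sun 09:00 < Sat 17:00? ✗ → no.
soundcheck: start Mon 10:00 >= Tue 22:00? ✗; end Wed 00:00 < Sat 02:00? ✓; end Wed 00:00 < Sat 17:00? ✓ → no.
Result: backup, deploy, interview, qa_pass.

backup, deploy, interview, qa_pass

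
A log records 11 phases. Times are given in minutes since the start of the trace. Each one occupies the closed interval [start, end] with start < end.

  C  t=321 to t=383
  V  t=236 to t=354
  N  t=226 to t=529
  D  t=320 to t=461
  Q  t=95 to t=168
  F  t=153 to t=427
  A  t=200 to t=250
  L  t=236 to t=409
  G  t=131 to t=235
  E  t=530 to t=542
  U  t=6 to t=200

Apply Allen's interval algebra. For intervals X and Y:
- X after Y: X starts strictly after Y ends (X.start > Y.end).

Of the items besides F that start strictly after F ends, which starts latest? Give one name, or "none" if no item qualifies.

E

Target F = [t=153, t=427].
A [t=200, t=250] → during → excluded.
C [t=321, t=383] → during → excluded.
D [t=320, t=461] → overlapped-by → excluded.
E [t=530, t=542] → after → candidate.
G [t=131, t=235] → overlaps → excluded.
L [t=236, t=409] → during → excluded.
N [t=226, t=529] → overlapped-by → excluded.
Q [t=95, t=168] → overlaps → excluded.
U [t=6, t=200] → overlaps → excluded.
V [t=236, t=354] → during → excluded.
Among candidates, latest start is t=530 → E.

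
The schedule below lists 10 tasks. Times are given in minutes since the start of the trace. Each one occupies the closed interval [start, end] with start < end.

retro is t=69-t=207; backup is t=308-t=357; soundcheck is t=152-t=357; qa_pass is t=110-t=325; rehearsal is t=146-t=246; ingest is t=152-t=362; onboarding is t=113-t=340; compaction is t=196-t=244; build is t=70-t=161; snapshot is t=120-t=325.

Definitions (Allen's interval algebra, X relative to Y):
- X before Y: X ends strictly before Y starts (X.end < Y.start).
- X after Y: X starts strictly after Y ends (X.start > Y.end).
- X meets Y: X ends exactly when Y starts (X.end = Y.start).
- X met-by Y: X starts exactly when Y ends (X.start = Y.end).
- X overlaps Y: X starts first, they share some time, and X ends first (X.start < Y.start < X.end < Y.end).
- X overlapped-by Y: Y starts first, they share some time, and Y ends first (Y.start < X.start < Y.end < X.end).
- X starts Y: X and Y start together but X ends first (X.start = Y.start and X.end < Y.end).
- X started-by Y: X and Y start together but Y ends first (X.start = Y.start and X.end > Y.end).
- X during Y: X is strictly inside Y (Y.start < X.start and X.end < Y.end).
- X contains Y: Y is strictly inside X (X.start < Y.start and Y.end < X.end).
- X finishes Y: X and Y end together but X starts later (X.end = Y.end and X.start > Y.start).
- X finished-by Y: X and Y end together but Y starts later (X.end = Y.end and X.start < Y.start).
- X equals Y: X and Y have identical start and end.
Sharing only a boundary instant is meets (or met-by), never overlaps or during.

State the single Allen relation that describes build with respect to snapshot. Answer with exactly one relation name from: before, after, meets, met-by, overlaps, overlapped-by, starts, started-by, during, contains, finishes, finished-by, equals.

overlaps

build = [t=70, t=161]; snapshot = [t=120, t=325].
Compare endpoints: build.start < snapshot.start, build.start < snapshot.end, build.end > snapshot.start, build.end < snapshot.end.
That pattern is 'overlaps'.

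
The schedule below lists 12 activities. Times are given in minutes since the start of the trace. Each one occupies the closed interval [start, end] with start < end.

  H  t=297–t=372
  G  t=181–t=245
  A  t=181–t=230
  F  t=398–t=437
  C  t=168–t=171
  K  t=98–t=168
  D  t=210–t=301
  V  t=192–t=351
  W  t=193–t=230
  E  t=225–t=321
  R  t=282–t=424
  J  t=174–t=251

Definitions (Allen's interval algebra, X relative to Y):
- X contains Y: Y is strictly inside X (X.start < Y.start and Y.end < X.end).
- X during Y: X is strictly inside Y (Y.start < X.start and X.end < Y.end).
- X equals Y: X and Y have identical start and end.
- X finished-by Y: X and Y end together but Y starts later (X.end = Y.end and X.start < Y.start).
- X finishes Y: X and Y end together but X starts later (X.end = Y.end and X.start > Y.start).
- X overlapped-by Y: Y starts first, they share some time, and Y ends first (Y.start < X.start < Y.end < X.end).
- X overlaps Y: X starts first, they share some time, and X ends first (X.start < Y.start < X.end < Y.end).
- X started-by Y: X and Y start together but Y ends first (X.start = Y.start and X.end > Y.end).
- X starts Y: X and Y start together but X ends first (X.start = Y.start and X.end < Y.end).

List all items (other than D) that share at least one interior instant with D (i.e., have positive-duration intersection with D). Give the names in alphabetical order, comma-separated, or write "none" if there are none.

A, E, G, H, J, R, V, W

Target D = [t=210, t=301].
A [t=181, t=230] → overlaps → yes.
C [t=168, t=171] → before → no.
E [t=225, t=321] → overlapped-by → yes.
F [t=398, t=437] → after → no.
G [t=181, t=245] → overlaps → yes.
H [t=297, t=372] → overlapped-by → yes.
J [t=174, t=251] → overlaps → yes.
K [t=98, t=168] → before → no.
R [t=282, t=424] → overlapped-by → yes.
V [t=192, t=351] → contains → yes.
W [t=193, t=230] → overlaps → yes.
Result: A, E, G, H, J, R, V, W.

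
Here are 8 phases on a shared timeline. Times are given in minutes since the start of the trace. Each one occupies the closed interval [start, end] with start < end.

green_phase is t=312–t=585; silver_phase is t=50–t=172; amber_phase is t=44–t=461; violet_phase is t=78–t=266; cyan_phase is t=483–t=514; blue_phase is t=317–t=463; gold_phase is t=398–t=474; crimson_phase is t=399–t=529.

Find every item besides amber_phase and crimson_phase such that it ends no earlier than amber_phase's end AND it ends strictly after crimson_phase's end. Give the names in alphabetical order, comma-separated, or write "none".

green_phase

Conditions: its end is no earlier than amber_phase's end (X.end >= t=461) AND its end is strictly after crimson_phase's end (X.end > t=529).
blue_phase: end t=463 >= t=461? ✓; end t=463 > t=529? ✗ → no.
cyan_phase: end t=514 >= t=461? ✓; end t=514 > t=529? ✗ → no.
gold_phase: end t=474 >= t=461? ✓; end t=474 > t=529? ✗ → no.
green_phase: end t=585 >= t=461? ✓; end t=585 > t=529? ✓ → yes.
silver_phase: end t=172 >= t=461? ✗; end t=172 > t=529? ✗ → no.
violet_phase: end t=266 >= t=461? ✗; end t=266 > t=529? ✗ → no.
Result: green_phase.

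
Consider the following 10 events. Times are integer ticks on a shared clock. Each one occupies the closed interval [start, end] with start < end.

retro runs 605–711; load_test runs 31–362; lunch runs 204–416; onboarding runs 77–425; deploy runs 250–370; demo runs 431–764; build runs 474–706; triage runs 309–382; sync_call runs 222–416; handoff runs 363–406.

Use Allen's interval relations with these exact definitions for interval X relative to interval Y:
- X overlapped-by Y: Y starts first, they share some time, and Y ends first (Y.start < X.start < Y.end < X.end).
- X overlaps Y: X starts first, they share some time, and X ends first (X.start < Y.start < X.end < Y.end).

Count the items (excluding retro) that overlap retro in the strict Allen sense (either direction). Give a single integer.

Target retro = [605, 711].
build [474, 706] → overlaps → counts.
demo [431, 764] → contains → no.
deploy [250, 370] → before → no.
handoff [363, 406] → before → no.
load_test [31, 362] → before → no.
lunch [204, 416] → before → no.
onboarding [77, 425] → before → no.
sync_call [222, 416] → before → no.
triage [309, 382] → before → no.
Total: 1.

1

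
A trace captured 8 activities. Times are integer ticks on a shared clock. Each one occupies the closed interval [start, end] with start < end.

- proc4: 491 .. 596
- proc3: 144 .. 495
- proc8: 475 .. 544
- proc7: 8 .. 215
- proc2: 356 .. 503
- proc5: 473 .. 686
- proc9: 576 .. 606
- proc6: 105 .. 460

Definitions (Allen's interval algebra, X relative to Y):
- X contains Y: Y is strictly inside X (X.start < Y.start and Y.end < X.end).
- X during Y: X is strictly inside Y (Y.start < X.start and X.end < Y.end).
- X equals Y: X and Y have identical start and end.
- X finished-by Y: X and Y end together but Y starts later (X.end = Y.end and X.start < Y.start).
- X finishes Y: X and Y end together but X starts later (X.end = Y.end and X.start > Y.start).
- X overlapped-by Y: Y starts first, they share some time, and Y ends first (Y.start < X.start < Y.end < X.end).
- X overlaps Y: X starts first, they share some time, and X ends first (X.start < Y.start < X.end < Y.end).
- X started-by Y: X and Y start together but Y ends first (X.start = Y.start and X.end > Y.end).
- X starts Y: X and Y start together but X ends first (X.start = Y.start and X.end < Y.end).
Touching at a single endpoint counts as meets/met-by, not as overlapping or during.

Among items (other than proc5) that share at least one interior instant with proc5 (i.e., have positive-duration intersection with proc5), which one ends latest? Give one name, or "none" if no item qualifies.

proc9

Target proc5 = [473, 686].
proc2 [356, 503] → overlaps → candidate.
proc3 [144, 495] → overlaps → candidate.
proc4 [491, 596] → during → candidate.
proc6 [105, 460] → before → excluded.
proc7 [8, 215] → before → excluded.
proc8 [475, 544] → during → candidate.
proc9 [576, 606] → during → candidate.
Among candidates, latest end is 606 → proc9.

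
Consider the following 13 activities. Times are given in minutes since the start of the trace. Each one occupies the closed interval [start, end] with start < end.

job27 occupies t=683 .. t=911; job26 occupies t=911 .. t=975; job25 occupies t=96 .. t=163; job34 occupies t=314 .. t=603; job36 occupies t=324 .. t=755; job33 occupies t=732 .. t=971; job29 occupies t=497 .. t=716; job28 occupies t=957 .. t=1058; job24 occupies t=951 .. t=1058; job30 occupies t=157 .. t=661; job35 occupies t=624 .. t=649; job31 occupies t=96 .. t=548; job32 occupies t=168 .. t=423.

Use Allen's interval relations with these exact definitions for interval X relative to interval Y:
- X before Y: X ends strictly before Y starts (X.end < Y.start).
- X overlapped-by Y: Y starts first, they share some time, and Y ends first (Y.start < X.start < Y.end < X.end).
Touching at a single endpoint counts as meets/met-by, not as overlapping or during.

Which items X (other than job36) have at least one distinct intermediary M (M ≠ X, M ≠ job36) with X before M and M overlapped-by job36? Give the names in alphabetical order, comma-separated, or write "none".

job25, job29, job30, job31, job32, job34, job35

Target job36 = [t=324, t=755].
Intermediaries M with M overlapped-by job36: job27, job33.
Via job27 — items with X before job27: job25, job30, job31, job32, job34, job35.
Via job33 — items with X before job33: job25, job29, job30, job31, job32, job34, job35.
Union: job25, job29, job30, job31, job32, job34, job35.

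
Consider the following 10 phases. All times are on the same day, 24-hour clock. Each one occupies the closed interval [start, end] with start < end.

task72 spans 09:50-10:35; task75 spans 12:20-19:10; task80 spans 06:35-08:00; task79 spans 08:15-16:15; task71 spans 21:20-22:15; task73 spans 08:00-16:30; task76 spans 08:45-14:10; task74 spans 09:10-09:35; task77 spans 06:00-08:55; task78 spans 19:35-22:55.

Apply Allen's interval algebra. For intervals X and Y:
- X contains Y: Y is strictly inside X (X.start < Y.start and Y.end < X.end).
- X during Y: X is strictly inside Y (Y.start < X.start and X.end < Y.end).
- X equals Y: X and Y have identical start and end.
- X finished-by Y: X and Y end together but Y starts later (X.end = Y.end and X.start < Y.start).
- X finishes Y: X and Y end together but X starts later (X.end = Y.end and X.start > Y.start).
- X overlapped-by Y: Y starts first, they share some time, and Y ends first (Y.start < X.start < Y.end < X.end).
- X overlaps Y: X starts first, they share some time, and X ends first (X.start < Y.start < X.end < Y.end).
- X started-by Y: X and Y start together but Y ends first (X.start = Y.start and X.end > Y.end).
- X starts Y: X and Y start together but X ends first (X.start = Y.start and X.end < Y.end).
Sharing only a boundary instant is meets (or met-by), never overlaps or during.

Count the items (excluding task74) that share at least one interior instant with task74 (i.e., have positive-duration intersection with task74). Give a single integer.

Target task74 = [09:10, 09:35].
task71 [21:20, 22:15] → after → no.
task72 [09:50, 10:35] → after → no.
task73 [08:00, 16:30] → contains → counts.
task75 [12:20, 19:10] → after → no.
task76 [08:45, 14:10] → contains → counts.
task77 [06:00, 08:55] → before → no.
task78 [19:35, 22:55] → after → no.
task79 [08:15, 16:15] → contains → counts.
task80 [06:35, 08:00] → before → no.
Total: 3.

3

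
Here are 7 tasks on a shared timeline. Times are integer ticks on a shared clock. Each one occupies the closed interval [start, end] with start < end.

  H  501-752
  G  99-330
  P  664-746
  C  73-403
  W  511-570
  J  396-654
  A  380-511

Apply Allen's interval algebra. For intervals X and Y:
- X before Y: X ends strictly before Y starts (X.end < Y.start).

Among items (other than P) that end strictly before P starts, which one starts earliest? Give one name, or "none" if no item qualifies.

Target P = [664, 746].
A [380, 511] → before → candidate.
C [73, 403] → before → candidate.
G [99, 330] → before → candidate.
H [501, 752] → contains → excluded.
J [396, 654] → before → candidate.
W [511, 570] → before → candidate.
Among candidates, earliest start is 73 → C.

C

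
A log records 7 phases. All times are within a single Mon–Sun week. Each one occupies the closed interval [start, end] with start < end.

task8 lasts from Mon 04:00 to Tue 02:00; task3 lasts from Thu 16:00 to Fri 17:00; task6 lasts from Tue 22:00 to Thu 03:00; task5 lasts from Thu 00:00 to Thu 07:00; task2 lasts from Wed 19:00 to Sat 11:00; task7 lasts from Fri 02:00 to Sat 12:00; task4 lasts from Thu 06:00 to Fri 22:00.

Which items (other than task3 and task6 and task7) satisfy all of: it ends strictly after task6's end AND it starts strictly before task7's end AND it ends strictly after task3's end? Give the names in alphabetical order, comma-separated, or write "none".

task2, task4

Conditions: its end is strictly after task6's end (X.end > Thu 03:00) AND its start is strictly before task7's end (X.start < Sat 12:00) AND its end is strictly after task3's end (X.end > Fri 17:00).
task2: end Sat 11:00 > Thu 03:00? ✓; start Wed 19:00 < Sat 12:00? ✓; end Sat 11:00 > Fri 17:00? ✓ → yes.
task4: end Fri 22:00 > Thu 03:00? ✓; start Thu 06:00 < Sat 12:00? ✓; end Fri 22:00 > Fri 17:00? ✓ → yes.
task5: end Thu 07:00 > Thu 03:00? ✓; start Thu 00:00 < Sat 12:00? ✓; end Thu 07:00 > Fri 17:00? ✗ → no.
task8: end Tue 02:00 > Thu 03:00? ✗; start Mon 04:00 < Sat 12:00? ✓; end Tue 02:00 > Fri 17:00? ✗ → no.
Result: task2, task4.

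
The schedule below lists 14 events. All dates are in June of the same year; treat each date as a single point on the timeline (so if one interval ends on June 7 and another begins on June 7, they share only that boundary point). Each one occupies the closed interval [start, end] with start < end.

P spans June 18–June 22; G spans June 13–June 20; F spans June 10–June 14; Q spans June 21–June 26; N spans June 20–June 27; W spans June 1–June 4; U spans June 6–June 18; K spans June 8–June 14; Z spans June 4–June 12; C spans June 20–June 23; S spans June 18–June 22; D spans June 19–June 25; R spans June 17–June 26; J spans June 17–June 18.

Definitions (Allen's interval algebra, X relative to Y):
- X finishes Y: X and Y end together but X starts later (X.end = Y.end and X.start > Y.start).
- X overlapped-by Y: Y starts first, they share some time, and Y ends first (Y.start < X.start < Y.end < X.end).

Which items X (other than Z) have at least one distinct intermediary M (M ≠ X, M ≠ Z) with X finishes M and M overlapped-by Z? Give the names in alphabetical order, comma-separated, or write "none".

Target Z = [June 4, June 12].
Intermediaries M with M overlapped-by Z: F, K, U.
Via F — items with X finishes F: none.
Via K — items with X finishes K: F.
Via U — items with X finishes U: J.
Union: F, J.

F, J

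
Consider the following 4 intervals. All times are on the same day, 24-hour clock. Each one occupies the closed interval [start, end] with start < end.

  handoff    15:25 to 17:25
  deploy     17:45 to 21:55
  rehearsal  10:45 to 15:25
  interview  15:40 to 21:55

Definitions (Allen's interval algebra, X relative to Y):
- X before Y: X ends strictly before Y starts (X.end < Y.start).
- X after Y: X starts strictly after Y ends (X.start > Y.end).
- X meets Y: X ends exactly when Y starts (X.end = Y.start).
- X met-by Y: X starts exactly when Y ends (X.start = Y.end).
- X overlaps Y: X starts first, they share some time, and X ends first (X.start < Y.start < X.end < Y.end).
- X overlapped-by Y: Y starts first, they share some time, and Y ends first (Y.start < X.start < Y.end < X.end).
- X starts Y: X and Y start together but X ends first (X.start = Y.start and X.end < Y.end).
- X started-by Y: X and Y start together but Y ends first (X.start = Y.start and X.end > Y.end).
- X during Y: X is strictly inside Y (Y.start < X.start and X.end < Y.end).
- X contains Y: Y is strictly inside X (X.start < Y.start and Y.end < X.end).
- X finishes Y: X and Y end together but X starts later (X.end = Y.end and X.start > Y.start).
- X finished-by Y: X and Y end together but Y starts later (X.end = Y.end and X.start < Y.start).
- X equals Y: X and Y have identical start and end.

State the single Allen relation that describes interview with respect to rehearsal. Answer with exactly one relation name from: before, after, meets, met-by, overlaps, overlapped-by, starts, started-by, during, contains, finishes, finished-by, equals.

interview = [15:40, 21:55]; rehearsal = [10:45, 15:25].
Compare endpoints: interview.start > rehearsal.start, interview.start > rehearsal.end, interview.end > rehearsal.start, interview.end > rehearsal.end.
That pattern is 'after'.

after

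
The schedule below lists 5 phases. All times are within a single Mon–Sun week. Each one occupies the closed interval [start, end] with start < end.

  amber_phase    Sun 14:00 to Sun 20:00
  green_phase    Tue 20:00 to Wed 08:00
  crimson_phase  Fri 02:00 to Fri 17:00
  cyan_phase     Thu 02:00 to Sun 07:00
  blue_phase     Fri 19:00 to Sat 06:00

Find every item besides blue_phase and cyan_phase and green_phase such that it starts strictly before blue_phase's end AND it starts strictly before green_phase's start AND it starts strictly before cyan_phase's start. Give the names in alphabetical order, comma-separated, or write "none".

none

Conditions: its start is strictly before blue_phase's end (X.start < Sat 06:00) AND its start is strictly before green_phase's start (X.start < Tue 20:00) AND its start is strictly before cyan_phase's start (X.start < Thu 02:00).
amber_phase: start Sun 14:00 < Sat 06:00? ✗; start Sun 14:00 < Tue 20:00? ✗; start Sun 14:00 < Thu 02:00? ✗ → no.
crimson_phase: start Fri 02:00 < Sat 06:00? ✓; start Fri 02:00 < Tue 20:00? ✗; start Fri 02:00 < Thu 02:00? ✗ → no.
Result: none.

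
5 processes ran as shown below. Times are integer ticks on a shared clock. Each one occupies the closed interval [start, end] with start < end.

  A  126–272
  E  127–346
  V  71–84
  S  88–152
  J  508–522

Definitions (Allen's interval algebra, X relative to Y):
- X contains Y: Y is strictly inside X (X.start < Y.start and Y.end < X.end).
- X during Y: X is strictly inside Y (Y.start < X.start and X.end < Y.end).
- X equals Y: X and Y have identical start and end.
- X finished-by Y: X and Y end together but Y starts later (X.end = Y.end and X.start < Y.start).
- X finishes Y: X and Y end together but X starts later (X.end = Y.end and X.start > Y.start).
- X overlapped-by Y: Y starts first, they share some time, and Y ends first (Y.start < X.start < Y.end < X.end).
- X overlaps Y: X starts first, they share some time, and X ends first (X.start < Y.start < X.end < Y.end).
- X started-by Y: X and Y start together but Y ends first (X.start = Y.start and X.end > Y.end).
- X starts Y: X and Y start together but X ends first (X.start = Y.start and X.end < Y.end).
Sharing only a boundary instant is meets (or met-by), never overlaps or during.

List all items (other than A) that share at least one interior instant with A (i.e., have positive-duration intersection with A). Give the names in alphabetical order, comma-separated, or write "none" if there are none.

Target A = [126, 272].
E [127, 346] → overlapped-by → yes.
J [508, 522] → after → no.
S [88, 152] → overlaps → yes.
V [71, 84] → before → no.
Result: E, S.

E, S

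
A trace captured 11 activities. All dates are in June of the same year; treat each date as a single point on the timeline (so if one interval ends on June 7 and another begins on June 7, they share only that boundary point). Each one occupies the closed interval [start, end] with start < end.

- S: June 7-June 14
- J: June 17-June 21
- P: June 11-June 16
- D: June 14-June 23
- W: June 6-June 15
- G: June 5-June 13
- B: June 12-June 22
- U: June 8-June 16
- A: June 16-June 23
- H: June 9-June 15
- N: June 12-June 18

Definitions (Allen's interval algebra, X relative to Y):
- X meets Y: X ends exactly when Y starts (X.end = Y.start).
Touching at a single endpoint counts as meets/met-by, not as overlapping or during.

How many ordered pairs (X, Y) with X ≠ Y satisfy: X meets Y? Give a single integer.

3

Checking all 110 ordered pairs for relation 'meets'; matching pairs in alphabetical order:
(P, A): P meets A ✓
(S, D): S meets D ✓
(U, A): U meets A ✓
Count: 3.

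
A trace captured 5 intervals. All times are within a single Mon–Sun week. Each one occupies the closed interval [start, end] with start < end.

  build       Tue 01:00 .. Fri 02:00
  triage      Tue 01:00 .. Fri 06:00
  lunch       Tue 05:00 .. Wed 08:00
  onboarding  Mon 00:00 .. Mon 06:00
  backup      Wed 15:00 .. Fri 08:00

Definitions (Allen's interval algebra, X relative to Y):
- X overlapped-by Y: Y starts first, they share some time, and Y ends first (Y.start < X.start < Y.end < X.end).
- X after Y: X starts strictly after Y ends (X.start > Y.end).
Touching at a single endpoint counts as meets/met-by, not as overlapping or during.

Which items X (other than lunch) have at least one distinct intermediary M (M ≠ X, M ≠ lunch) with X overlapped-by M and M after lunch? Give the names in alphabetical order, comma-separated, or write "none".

none

Target lunch = [Tue 05:00, Wed 08:00].
Intermediaries M with M after lunch: backup.
Via backup — items with X overlapped-by backup: none.
Union: none.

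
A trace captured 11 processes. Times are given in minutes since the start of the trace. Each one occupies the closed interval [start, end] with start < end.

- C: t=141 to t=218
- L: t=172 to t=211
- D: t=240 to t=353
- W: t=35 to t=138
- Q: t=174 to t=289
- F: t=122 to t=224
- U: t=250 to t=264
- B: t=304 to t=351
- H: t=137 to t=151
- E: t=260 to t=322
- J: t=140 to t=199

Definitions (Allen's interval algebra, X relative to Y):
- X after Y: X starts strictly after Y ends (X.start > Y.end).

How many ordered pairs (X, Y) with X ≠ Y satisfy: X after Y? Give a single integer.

32

Checking all 110 ordered pairs for relation 'after'; matching pairs in alphabetical order:
(B, C): B after C ✓
(B, F): B after F ✓
(B, H): B after H ✓
(B, J): B after J ✓
(B, L): B after L ✓
(B, Q): B after Q ✓
(B, U): B after U ✓
(B, W): B after W ✓
(C, W): C after W ✓
(D, C): D after C ✓
(D, F): D after F ✓
(D, H): D after H ✓
(D, J): D after J ✓
(D, L): D after L ✓
(D, W): D after W ✓
(E, C): E after C ✓
(E, F): E after F ✓
(E, H): E after H ✓
(E, J): E after J ✓
(E, L): E after L ✓
(E, W): E after W ✓
(J, W): J after W ✓
(L, H): L after H ✓
(L, W): L after W ✓
... plus 8 further pairs not listed.
Count: 32.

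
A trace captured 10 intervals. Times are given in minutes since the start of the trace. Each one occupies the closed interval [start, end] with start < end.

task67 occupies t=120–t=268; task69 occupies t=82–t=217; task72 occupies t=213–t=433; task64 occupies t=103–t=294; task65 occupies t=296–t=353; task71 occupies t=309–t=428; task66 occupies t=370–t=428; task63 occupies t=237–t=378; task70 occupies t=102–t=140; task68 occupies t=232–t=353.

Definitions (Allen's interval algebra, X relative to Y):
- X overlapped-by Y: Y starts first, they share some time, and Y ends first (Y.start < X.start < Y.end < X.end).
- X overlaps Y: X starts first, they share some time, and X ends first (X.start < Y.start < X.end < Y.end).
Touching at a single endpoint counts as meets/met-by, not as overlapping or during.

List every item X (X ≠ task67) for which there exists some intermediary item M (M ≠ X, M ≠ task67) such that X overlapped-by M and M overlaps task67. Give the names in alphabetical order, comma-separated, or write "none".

Target task67 = [t=120, t=268].
Intermediaries M with M overlaps task67: task69, task70.
Via task69 — items with X overlapped-by task69: task64, task72.
Via task70 — items with X overlapped-by task70: task64.
Union: task64, task72.

task64, task72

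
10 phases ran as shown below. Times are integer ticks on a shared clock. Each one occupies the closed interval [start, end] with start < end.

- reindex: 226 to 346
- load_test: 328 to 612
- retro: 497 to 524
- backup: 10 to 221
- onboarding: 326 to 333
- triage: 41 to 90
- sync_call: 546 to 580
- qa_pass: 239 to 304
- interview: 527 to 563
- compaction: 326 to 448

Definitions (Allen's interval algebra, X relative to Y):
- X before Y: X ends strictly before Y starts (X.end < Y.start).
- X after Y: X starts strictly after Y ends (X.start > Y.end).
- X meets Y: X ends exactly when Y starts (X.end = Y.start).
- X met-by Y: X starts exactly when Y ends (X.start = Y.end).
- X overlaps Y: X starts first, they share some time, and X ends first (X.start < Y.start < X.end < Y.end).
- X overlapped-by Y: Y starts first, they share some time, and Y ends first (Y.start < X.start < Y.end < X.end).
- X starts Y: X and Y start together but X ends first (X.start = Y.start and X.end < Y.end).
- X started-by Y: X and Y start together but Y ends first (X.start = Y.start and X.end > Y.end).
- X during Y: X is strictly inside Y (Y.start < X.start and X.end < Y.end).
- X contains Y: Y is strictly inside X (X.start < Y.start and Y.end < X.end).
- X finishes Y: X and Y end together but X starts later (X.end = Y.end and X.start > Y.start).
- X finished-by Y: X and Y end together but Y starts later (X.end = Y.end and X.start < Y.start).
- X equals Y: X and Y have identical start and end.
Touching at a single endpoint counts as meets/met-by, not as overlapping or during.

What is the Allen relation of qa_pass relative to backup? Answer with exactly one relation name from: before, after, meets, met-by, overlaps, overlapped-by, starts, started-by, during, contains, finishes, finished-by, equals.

qa_pass = [239, 304]; backup = [10, 221].
Compare endpoints: qa_pass.start > backup.start, qa_pass.start > backup.end, qa_pass.end > backup.start, qa_pass.end > backup.end.
That pattern is 'after'.

after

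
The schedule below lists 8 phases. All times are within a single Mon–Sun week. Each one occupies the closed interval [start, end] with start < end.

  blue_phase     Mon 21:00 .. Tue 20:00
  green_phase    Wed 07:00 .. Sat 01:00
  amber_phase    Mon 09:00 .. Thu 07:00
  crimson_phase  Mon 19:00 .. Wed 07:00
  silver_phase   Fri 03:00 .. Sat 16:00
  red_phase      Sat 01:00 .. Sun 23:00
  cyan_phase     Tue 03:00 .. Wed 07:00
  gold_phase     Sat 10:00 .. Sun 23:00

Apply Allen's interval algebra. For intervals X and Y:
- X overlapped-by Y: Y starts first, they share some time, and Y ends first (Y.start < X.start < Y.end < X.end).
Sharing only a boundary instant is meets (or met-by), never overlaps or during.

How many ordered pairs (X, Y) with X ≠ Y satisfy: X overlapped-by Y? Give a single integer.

5

Checking all 56 ordered pairs for relation 'overlapped-by'; matching pairs in alphabetical order:
(cyan_phase, blue_phase): cyan_phase overlapped-by blue_phase ✓
(gold_phase, silver_phase): gold_phase overlapped-by silver_phase ✓
(green_phase, amber_phase): green_phase overlapped-by amber_phase ✓
(red_phase, silver_phase): red_phase overlapped-by silver_phase ✓
(silver_phase, green_phase): silver_phase overlapped-by green_phase ✓
Count: 5.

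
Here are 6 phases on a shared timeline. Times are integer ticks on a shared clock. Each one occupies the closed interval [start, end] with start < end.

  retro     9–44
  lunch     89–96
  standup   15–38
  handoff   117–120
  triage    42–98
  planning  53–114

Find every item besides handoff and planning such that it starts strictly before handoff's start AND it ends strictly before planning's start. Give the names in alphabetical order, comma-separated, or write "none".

retro, standup

Conditions: its start is strictly before handoff's start (X.start < 117) AND its end is strictly before planning's start (X.end < 53).
lunch: start 89 < 117? ✓; end 96 < 53? ✗ → no.
retro: start 9 < 117? ✓; end 44 < 53? ✓ → yes.
standup: start 15 < 117? ✓; end 38 < 53? ✓ → yes.
triage: start 42 < 117? ✓; end 98 < 53? ✗ → no.
Result: retro, standup.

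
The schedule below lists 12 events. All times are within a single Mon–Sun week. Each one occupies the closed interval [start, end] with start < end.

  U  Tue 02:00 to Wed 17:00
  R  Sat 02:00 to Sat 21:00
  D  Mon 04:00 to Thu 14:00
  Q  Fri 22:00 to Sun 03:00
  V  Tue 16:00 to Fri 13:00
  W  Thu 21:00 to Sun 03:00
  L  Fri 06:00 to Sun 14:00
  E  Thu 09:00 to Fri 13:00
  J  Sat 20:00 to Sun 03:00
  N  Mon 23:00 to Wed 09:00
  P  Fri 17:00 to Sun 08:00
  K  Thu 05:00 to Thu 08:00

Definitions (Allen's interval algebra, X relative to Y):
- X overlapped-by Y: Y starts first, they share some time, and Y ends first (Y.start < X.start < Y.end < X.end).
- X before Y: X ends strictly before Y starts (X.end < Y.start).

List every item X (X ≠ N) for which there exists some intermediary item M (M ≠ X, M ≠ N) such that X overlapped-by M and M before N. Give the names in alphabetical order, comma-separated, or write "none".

none

Target N = [Mon 23:00, Wed 09:00].
Intermediaries M with M before N: none.
Union: none.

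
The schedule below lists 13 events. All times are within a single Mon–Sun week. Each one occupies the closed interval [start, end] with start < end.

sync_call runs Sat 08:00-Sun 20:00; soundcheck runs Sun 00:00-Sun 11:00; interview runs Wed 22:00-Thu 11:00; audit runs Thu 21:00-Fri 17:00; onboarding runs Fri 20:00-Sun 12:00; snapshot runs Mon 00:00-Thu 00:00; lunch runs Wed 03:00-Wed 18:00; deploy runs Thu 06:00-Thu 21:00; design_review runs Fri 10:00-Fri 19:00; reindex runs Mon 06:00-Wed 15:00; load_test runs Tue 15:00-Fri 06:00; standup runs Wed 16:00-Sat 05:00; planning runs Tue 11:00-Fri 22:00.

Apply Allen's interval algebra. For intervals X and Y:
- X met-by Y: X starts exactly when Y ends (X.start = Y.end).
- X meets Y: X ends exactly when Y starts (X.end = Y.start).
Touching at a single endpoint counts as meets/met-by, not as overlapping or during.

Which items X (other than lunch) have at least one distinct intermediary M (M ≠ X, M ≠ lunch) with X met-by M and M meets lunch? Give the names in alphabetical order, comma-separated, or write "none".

none

Target lunch = [Wed 03:00, Wed 18:00].
Intermediaries M with M meets lunch: none.
Union: none.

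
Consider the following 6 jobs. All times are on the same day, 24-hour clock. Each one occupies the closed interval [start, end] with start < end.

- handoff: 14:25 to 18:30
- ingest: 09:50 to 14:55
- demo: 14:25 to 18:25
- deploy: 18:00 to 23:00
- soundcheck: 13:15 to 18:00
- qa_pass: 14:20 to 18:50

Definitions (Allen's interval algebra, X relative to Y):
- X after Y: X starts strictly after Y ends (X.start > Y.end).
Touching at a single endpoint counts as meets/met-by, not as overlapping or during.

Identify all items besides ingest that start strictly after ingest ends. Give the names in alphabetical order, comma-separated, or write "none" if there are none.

deploy

Target ingest = [09:50, 14:55].
demo [14:25, 18:25] → overlapped-by → no.
deploy [18:00, 23:00] → after → yes.
handoff [14:25, 18:30] → overlapped-by → no.
qa_pass [14:20, 18:50] → overlapped-by → no.
soundcheck [13:15, 18:00] → overlapped-by → no.
Result: deploy.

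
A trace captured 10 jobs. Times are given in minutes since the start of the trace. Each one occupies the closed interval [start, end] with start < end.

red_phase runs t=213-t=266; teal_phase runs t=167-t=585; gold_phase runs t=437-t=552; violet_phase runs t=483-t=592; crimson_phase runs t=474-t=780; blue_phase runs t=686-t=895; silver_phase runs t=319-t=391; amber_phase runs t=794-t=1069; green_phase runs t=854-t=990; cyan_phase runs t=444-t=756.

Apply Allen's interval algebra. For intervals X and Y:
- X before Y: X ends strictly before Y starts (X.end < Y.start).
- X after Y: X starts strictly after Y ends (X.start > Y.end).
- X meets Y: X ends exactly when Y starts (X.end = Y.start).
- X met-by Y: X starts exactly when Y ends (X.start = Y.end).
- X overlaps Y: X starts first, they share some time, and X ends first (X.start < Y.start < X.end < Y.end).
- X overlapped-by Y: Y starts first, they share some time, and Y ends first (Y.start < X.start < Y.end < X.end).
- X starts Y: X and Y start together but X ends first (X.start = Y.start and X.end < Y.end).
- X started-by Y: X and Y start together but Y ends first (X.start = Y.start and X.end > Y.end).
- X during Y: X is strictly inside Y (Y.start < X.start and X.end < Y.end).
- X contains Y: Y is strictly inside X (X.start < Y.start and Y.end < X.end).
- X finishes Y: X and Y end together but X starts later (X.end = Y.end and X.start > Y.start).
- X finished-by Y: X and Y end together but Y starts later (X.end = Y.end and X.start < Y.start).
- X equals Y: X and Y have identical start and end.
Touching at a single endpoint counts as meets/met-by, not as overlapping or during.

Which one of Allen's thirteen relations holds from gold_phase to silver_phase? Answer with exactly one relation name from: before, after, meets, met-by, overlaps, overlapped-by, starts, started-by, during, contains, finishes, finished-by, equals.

gold_phase = [t=437, t=552]; silver_phase = [t=319, t=391].
Compare endpoints: gold_phase.start > silver_phase.start, gold_phase.start > silver_phase.end, gold_phase.end > silver_phase.start, gold_phase.end > silver_phase.end.
That pattern is 'after'.

after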